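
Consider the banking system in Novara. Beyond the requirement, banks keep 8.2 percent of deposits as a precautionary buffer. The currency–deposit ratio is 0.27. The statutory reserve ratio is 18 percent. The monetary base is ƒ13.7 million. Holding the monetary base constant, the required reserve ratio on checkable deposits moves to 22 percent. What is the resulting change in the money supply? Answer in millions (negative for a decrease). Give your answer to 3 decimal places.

Initially m₁ = (1 + 0.27) / (0.18 + 0.082 + 0.27) ≈ 2.387218, so M₁ = 2.387218 × 13.7 ≈ 32.7049 million.
After the change m₂ = (1 + 0.27) / (0.22 + 0.082 + 0.27) ≈ 2.220280, so M₂ = 2.220280 × 13.7 ≈ 30.4178 million.
ΔM = M₂ − M₁ = 30.4178 − 32.7049 = -2.2871 million.

-2.287 million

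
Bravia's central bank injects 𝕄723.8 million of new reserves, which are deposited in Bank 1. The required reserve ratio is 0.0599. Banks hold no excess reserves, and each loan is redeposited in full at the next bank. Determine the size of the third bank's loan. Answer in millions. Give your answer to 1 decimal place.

𝕄601.4 million

Each bank lends a fraction (1 − rr) = 0.9401 of the deposit it receives, so Bank 3 receives 723.8·0.9401^2 and lends 723.8·0.9401^3 ≈ 601.3686 million.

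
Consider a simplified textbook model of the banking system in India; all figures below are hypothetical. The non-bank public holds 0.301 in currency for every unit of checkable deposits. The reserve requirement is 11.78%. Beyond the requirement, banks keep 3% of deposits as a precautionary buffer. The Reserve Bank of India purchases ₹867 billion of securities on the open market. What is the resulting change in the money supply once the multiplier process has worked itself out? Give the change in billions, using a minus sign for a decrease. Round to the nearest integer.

₹2513 billion

The money multiplier is m = (1 + c) / (rr + e + c) = (1 + 0.301) / (0.1178 + 0.03 + 0.301) ≈ 2.8988.
The purchase adds 867 billion of base, so ΔM = m × ΔMB = 2.8988 × (+867) = 2513.2596 billion.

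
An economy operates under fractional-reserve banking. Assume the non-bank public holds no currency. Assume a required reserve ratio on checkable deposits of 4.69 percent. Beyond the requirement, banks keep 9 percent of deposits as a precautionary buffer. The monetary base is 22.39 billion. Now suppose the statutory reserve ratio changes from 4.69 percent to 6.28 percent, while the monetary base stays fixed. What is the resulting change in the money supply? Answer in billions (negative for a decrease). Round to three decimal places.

-17.019 billion

Initially m₁ = 1 / (0.0469 + 0.09) ≈ 7.304602, so M₁ = 7.304602 × 22.39 ≈ 163.55 billion.
After the change m₂ = 1 / (0.0628 + 0.09) ≈ 6.544503, so M₂ = 6.544503 × 22.39 ≈ 146.5314 billion.
ΔM = M₂ − M₁ = 146.5314 − 163.55 = -17.0186 billion.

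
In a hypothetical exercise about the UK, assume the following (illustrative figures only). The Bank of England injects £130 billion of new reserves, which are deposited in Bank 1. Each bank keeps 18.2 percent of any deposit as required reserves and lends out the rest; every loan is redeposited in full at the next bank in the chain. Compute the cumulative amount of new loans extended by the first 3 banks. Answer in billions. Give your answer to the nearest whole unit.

£264 billion

Bank i lends (1 − rr)^i of the original deposit: Bank 1 lends 130·0.8180 = 106.3400, Bank 2 lends 130·0.8180² ≈ 86.9861, and so on.
Summing a geometric series: total = 130·[0.8180·(1 − 0.8180^3) / (1 − 0.8180)] ≈ 264.4808 billion.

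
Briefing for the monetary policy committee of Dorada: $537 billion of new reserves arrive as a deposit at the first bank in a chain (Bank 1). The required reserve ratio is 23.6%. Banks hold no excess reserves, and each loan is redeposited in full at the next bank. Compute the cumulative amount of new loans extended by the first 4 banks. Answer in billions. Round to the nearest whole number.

$1146 billion

Bank i lends (1 − rr)^i of the original deposit: Bank 1 lends 537·0.7640 = 410.2680, Bank 2 lends 537·0.7640² ≈ 313.4448, and so on.
Summing a geometric series: total = 537·[0.7640·(1 − 0.7640^4) / (1 − 0.7640)] ≈ 1146.1410 billion.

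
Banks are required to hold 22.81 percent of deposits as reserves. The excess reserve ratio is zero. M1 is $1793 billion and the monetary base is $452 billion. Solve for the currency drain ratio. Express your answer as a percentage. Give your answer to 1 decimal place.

Using m = M/MB = 1793/452 ≈ 3.966814. From m = (1 + c)/(c + rr + e), rearranging gives 1 + c = m·(c + rr + e), so c·(1 − m) = m·(rr + e) − 1.
Hence c = [m·(rr + e) − 1]/(1 − m) = [3.966814 × (0.2281 + 0) − 1] / (1 − 3.966814) ≈ 0.032078.

3.2%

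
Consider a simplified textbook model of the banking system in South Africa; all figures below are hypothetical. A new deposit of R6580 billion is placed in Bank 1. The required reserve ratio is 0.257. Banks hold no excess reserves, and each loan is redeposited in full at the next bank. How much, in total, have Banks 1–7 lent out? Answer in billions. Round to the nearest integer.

R16645 billion

Bank i lends (1 − rr)^i of the original deposit: Bank 1 lends 6580·0.7430 = 4888.9400, Bank 2 lends 6580·0.7430² ≈ 3632.4824, and so on.
Summing a geometric series: total = 6580·[0.7430·(1 − 0.7430^7) / (1 − 0.7430)] ≈ 16645.1598 billion.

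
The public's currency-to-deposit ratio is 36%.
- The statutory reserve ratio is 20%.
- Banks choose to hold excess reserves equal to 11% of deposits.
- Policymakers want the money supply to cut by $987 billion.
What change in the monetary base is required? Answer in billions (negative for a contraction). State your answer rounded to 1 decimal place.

The money multiplier is m = (1 + c) / (rr + e + c) = (1 + 0.36) / (0.2 + 0.11 + 0.36) ≈ 2.02985.
ΔMB = ΔM / m = (−987) / 2.02985 ≈ -486.2428 billion.

-486.2 billion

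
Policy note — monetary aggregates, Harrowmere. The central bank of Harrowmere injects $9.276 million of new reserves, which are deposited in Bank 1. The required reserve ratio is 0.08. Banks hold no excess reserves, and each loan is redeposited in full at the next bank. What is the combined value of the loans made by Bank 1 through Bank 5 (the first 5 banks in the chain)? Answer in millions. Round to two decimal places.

$36.37 million

Bank i lends (1 − rr)^i of the original deposit: Bank 1 lends 9.276·0.9200 ≈ 8.5339, Bank 2 lends 9.276·0.9200² ≈ 7.8512, and so on.
Summing a geometric series: total = 9.276·[0.9200·(1 − 0.9200^5) / (1 − 0.9200)] ≈ 36.3671 million.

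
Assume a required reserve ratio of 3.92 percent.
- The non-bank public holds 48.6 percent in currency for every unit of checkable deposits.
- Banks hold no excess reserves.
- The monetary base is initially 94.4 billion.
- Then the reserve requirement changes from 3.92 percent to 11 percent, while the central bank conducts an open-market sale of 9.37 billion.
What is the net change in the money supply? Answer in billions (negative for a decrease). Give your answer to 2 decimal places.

Before: m₁ = (1 + 0.486) / (0.0392 + 0.486) ≈ 2.82940, MB₁ = 94.4, so M₁ = 2.82940 × 94.4 ≈ 267.0954 billion.
After: m₂ = (1 + 0.486) / (0.11 + 0.486) ≈ 2.49329, MB₂ = 94.4 − 9.37 = 85.03, so M₂ = 2.49329 × 85.03 ≈ 212.0044 billion.
ΔM = M₂ − M₁ = 212.0044 − 267.0954 = -55.091 billion.

-55.09 billion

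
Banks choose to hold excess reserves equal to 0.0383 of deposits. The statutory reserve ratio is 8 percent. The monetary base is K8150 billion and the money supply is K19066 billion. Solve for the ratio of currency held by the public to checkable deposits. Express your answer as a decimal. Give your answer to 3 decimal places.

0.540

Using m = M/MB = 19066/8150 ≈ 2.339387. From m = (1 + c)/(c + rr + e), rearranging gives 1 + c = m·(c + rr + e), so c·(1 − m) = m·(rr + e) − 1.
Hence c = [m·(rr + e) − 1]/(1 − m) = [2.339387 × (0.08 + 0.0383) − 1] / (1 − 2.339387) ≈ 0.539986.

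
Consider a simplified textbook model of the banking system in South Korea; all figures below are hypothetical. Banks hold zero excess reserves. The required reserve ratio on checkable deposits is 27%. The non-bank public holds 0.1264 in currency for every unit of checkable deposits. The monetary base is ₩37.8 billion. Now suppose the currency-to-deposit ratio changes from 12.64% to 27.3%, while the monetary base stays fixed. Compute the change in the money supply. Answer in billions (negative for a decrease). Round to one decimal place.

-18.8 billion

Initially m₁ = (1 + 0.1264) / (0.27 + 0.1264) ≈ 2.8416, so M₁ = 2.8416 × 37.8 ≈ 107.4125 billion.
After the change m₂ = (1 + 0.273) / (0.27 + 0.273) ≈ 2.3444, so M₂ = 2.3444 × 37.8 ≈ 88.6183 billion.
ΔM = M₂ − M₁ = 88.6183 − 107.4125 = -18.7942 billion.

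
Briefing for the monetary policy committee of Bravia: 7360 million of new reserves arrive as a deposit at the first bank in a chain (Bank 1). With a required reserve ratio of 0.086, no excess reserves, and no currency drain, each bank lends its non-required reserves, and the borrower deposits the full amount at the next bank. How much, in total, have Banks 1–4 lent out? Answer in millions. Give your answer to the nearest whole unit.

23632 million

Bank i lends (1 − rr)^i of the original deposit: Bank 1 lends 7360·0.9140 = 6727.0400, Bank 2 lends 7360·0.9140² ≈ 6148.5146, and so on.
Summing a geometric series: total = 7360·[0.9140·(1 − 0.9140^4) / (1 − 0.9140)] ≈ 23631.7413 million.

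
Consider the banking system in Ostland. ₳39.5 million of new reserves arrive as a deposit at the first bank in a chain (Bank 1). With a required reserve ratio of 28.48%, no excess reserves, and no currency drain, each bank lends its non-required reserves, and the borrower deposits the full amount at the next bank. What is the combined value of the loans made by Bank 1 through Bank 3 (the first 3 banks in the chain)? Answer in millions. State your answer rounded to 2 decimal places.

Bank i lends (1 − rr)^i of the original deposit: Bank 1 lends 39.5·0.7152 = 28.2504, Bank 2 lends 39.5·0.7152² ≈ 20.2047, and so on.
Summing a geometric series: total = 39.5·[0.7152·(1 − 0.7152^3) / (1 − 0.7152)] ≈ 62.9055 million.

₳62.91 million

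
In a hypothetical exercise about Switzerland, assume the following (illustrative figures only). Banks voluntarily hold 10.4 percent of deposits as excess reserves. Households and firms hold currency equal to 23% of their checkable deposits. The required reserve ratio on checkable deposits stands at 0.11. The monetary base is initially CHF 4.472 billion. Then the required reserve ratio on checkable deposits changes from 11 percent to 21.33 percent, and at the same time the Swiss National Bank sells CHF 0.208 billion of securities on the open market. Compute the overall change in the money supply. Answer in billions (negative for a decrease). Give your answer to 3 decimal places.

-2.806 billion

Before: m₁ = (1 + 0.23) / (0.11 + 0.104 + 0.23) ≈ 2.77027, MB₁ = 4.472, so M₁ = 2.77027 × 4.472 ≈ 12.3886 billion.
After: m₂ = (1 + 0.23) / (0.2133 + 0.104 + 0.23) ≈ 2.24740, MB₂ = 4.472 − 0.208 = 4.264, so M₂ = 2.24740 × 4.264 ≈ 9.5829 billion.
ΔM = M₂ − M₁ = 9.5829 − 12.3886 = -2.8057 billion.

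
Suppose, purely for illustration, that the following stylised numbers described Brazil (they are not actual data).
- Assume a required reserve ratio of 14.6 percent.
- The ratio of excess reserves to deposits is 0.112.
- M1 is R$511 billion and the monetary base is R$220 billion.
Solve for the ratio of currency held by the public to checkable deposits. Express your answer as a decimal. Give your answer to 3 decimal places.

0.303

Using m = M/MB = 511/220 ≈ 2.322727. From m = (1 + c)/(c + rr + e), rearranging gives 1 + c = m·(c + rr + e), so c·(1 − m) = m·(rr + e) − 1.
Hence c = [m·(rr + e) − 1]/(1 − m) = [2.322727 × (0.146 + 0.112) − 1] / (1 − 2.322727) ≈ 0.302962.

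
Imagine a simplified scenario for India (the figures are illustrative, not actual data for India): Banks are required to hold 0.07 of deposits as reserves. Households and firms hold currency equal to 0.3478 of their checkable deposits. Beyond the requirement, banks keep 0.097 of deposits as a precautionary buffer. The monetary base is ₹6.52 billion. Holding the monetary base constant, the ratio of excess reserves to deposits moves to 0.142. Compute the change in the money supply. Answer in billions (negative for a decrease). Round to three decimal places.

Initially m₁ = (1 + 0.3478) / (0.07 + 0.097 + 0.3478) ≈ 2.61810, so M₁ = 2.61810 × 6.52 ≈ 17.07 billion.
After the change m₂ = (1 + 0.3478) / (0.07 + 0.142 + 0.3478) ≈ 2.40765, so M₂ = 2.40765 × 6.52 ≈ 15.6979 billion.
ΔM = M₂ − M₁ = 15.6979 − 17.07 = -1.3721 billion.

-1.372 billion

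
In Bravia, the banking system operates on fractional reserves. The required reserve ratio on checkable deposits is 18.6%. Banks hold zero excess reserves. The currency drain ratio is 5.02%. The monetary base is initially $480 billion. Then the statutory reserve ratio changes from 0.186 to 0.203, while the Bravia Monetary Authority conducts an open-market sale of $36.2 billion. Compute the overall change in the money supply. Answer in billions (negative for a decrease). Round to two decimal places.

Before: m₁ = (1 + 0.0502) / (0.186 + 0.0502) ≈ 4.446232, MB₁ = 480, so M₁ = 4.446232 × 480 ≈ 2134.1914 billion.
After: m₂ = (1 + 0.0502) / (0.203 + 0.0502) ≈ 4.147709, MB₂ = 480 − 36.2 = 443.8, so M₂ = 4.147709 × 443.8 ≈ 1840.7533 billion.
ΔM = M₂ − M₁ = 1840.7533 − 2134.1914 = -293.4381 billion.

-293.44 billion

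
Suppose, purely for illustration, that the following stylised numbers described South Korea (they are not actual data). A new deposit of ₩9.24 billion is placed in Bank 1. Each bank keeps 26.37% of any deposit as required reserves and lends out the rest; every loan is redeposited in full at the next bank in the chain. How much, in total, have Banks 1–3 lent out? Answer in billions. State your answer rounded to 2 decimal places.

Bank i lends (1 − rr)^i of the original deposit: Bank 1 lends 9.24·0.7363 ≈ 6.8034, Bank 2 lends 9.24·0.7363² ≈ 5.0094, and so on.
Summing a geometric series: total = 9.24·[0.7363·(1 − 0.7363^3) / (1 − 0.7363)] ≈ 15.5012 billion.

₩15.50 billion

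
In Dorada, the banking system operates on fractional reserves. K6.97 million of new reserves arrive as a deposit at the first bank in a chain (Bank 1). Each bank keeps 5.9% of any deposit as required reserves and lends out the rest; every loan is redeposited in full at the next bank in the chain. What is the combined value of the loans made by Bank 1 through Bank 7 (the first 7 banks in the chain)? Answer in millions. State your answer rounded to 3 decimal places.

K38.539 million

Bank i lends (1 − rr)^i of the original deposit: Bank 1 lends 6.97·0.9410 ≈ 6.5588, Bank 2 lends 6.97·0.9410² ≈ 6.1718, and so on.
Summing a geometric series: total = 6.97·[0.9410·(1 − 0.9410^7) / (1 − 0.9410)] ≈ 38.5387 million.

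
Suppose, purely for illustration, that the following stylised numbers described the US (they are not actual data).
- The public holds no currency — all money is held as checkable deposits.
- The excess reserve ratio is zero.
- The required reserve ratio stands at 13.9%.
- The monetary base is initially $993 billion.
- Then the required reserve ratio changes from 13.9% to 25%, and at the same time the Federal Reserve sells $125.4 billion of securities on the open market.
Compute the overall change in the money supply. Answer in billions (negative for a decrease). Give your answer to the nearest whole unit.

Before: m₁ = 1 / (0.139) ≈ 7.1942, MB₁ = 993, so M₁ = 7.1942 × 993 = 7143.8406 billion.
After: m₂ = 1 / (0.25) = 4, MB₂ = 993 − 125.4 = 867.6, so M₂ = 4 × 867.6 = 3470.4 billion.
ΔM = M₂ − M₁ = 3470.4 − 7143.8406 = -3673.4406 billion.

-3673 billion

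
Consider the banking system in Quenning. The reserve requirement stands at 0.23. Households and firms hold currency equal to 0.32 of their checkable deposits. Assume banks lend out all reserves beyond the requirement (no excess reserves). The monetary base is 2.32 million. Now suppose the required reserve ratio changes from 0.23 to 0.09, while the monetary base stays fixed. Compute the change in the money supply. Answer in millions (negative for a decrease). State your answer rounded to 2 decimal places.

Initially m₁ = (1 + 0.32) / (0.23 + 0.32) = 2.4, so M₁ = 2.4 × 2.32 = 5.568 million.
After the change m₂ = (1 + 0.32) / (0.09 + 0.32) ≈ 3.2195, so M₂ = 3.2195 × 2.32 ≈ 7.4692 million.
ΔM = M₂ − M₁ = 7.4692 − 5.568 = 1.9012 million.

1.90 million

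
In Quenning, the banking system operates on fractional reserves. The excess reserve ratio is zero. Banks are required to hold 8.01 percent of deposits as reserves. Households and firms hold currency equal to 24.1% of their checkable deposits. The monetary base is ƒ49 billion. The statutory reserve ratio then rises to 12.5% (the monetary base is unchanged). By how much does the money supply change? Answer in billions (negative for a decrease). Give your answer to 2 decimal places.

Initially m₁ = (1 + 0.241) / (0.0801 + 0.241) ≈ 3.86484, so M₁ = 3.86484 × 49 ≈ 189.3772 billion.
After the change m₂ = (1 + 0.241) / (0.125 + 0.241) ≈ 3.39071, so M₂ = 3.39071 × 49 ≈ 166.1448 billion.
ΔM = M₂ − M₁ = 166.1448 − 189.3772 = -23.2324 billion.

-23.23 billion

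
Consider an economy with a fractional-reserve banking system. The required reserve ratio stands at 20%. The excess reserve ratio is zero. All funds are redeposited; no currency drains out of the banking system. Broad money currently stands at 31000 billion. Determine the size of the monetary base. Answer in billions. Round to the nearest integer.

With no currency drain and no excess reserves, the money multiplier is m = 1/rr = 1/0.2 = 5.
The monetary base is MB = M / m = 31000 / 5 = 6200 billion.

6200 billion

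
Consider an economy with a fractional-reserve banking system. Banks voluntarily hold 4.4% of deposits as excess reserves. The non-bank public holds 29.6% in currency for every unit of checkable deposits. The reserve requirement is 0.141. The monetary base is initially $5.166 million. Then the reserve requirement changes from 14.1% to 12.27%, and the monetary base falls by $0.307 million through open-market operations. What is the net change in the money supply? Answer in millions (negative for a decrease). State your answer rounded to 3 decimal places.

Before: m₁ = (1 + 0.296) / (0.141 + 0.044 + 0.296) ≈ 2.69439, MB₁ = 5.166, so M₁ = 2.69439 × 5.166 ≈ 13.9192 million.
After: m₂ = (1 + 0.296) / (0.1227 + 0.044 + 0.296) ≈ 2.80095, MB₂ = 5.166 − 0.307 = 4.859, so M₂ = 2.80095 × 4.859 ≈ 13.6098 million.
ΔM = M₂ − M₁ = 13.6098 − 13.9192 = -0.3094 million.

-0.309 million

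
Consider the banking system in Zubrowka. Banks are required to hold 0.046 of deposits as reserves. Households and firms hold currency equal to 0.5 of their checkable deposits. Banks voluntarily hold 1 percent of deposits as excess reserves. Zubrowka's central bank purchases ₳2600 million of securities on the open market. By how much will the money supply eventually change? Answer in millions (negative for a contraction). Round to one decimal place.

The money multiplier is m = (1 + c) / (rr + e + c) = (1 + 0.5) / (0.046 + 0.01 + 0.5) ≈ 2.697842.
The purchase adds 2600 million of base, so ΔM = m × ΔMB = 2.697842 × (+2600) = 7014.3892 million.

₳7014.4 million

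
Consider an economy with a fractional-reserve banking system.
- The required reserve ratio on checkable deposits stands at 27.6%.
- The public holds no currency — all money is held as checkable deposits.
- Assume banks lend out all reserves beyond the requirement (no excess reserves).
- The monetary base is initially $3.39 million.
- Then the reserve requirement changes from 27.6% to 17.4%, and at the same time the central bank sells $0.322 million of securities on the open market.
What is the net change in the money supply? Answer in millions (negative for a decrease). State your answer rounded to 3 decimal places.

Before: m₁ = 1 / (0.276) ≈ 3.62319, MB₁ = 3.39, so M₁ = 3.62319 × 3.39 ≈ 12.2826 million.
After: m₂ = 1 / (0.174) ≈ 5.74713, MB₂ = 3.39 − 0.322 = 3.068, so M₂ = 5.74713 × 3.068 ≈ 17.6322 million.
ΔM = M₂ − M₁ = 17.6322 − 12.2826 = 5.3496 million.

$5.350 million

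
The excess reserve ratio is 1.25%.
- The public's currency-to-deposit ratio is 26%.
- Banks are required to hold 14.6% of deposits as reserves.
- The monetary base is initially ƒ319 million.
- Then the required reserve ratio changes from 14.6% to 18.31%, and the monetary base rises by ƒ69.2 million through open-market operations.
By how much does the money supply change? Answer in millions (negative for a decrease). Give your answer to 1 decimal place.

ƒ113.2 million

Before: m₁ = (1 + 0.26) / (0.146 + 0.0125 + 0.26) ≈ 3.01075, MB₁ = 319, so M₁ = 3.01075 × 319 ≈ 960.4292 million.
After: m₂ = (1 + 0.26) / (0.1831 + 0.0125 + 0.26) ≈ 2.76558, MB₂ = 319 + 69.2 = 388.2, so M₂ = 2.76558 × 388.2 ≈ 1073.5982 million.
ΔM = M₂ − M₁ = 1073.5982 − 960.4292 = 113.169 million.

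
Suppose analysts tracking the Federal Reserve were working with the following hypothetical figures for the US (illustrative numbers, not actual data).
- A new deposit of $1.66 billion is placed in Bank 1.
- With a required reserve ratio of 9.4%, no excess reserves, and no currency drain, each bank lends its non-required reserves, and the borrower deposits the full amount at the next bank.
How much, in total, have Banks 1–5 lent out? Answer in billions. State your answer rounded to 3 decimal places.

$6.233 billion

Bank i lends (1 − rr)^i of the original deposit: Bank 1 lends 1.66·0.9060 ≈ 1.5040, Bank 2 lends 1.66·0.9060² ≈ 1.3626, and so on.
Summing a geometric series: total = 1.66·[0.9060·(1 − 0.9060^5) / (1 − 0.9060)] ≈ 6.2328 billion.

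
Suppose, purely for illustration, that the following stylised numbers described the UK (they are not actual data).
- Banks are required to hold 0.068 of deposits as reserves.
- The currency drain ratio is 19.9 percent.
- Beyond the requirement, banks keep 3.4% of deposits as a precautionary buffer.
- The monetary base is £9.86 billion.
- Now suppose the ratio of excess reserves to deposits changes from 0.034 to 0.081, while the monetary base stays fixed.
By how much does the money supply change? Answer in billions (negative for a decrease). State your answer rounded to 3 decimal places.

Initially m₁ = (1 + 0.199) / (0.068 + 0.034 + 0.199) ≈ 3.98339, so M₁ = 3.98339 × 9.86 ≈ 39.2762 billion.
After the change m₂ = (1 + 0.199) / (0.068 + 0.081 + 0.199) ≈ 3.44540, so M₂ = 3.44540 × 9.86 ≈ 33.9716 billion.
ΔM = M₂ − M₁ = 33.9716 − 39.2762 = -5.3046 billion.

-5.305 billion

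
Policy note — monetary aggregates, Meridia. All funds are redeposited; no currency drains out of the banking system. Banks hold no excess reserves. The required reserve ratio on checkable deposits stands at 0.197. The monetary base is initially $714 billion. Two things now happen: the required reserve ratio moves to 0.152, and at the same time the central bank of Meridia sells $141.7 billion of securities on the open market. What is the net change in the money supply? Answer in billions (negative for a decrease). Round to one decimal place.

Before: m₁ = 1 / (0.197) ≈ 5.07614, MB₁ = 714, so M₁ = 5.07614 × 714 ≈ 3624.364 billion.
After: m₂ = 1 / (0.152) ≈ 6.57895, MB₂ = 714 − 141.7 = 572.3, so M₂ = 6.57895 × 572.3 ≈ 3765.1331 billion.
ΔM = M₂ − M₁ = 3765.1331 − 3624.364 = 140.7691 billion.

$140.8 billion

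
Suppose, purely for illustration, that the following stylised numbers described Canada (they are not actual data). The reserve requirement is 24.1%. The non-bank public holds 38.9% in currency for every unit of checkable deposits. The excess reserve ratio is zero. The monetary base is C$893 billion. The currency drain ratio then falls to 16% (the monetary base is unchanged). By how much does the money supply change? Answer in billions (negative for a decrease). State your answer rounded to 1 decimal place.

Initially m₁ = (1 + 0.389) / (0.241 + 0.389) ≈ 2.20476, so M₁ = 2.20476 × 893 ≈ 1968.8507 billion.
After the change m₂ = (1 + 0.16) / (0.241 + 0.16) ≈ 2.89277, so M₂ = 2.89277 × 893 ≈ 2583.2436 billion.
ΔM = M₂ − M₁ = 2583.2436 − 1968.8507 = 614.3929 billion.

C$614.4 billion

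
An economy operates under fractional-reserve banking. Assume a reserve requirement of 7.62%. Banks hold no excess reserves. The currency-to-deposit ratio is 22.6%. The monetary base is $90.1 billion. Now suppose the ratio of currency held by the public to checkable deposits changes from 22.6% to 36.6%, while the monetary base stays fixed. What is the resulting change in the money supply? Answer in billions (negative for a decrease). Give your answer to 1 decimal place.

Initially m₁ = (1 + 0.226) / (0.0762 + 0.226) ≈ 4.0569, so M₁ = 4.0569 × 90.1 ≈ 365.5267 billion.
After the change m₂ = (1 + 0.366) / (0.0762 + 0.366) ≈ 3.0891, so M₂ = 3.0891 × 90.1 ≈ 278.3279 billion.
ΔM = M₂ − M₁ = 278.3279 − 365.5267 = -87.1988 billion.

-87.2 billion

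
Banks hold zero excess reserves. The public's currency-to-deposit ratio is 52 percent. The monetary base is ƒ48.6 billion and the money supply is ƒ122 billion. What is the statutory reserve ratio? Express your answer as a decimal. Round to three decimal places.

0.086

Using m = M/MB = 122/48.6 ≈ 2.510288. Since m = (1 + c)/(c + rr + e), the denominator satisfies c + rr + e = (1 + c)/m = (1 + 0.52) / 2.510288 ≈ 0.605508.
With c = 0.52 and e = 0, the statutory reserve ratio is 0.605508 − 0.52 − 0 = 0.085508.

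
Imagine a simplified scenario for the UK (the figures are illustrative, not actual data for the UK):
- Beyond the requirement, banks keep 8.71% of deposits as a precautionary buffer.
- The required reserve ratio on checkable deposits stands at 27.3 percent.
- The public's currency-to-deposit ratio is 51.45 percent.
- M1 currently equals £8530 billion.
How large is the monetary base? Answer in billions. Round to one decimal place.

The money multiplier is m = (1 + c) / (rr + e + c) = (1 + 0.5145) / (0.273 + 0.0871 + 0.5145) ≈ 1.731649.
MB = M / m = 8530 / 1.731649 ≈ 4925.9405 billion.

£4925.9 billion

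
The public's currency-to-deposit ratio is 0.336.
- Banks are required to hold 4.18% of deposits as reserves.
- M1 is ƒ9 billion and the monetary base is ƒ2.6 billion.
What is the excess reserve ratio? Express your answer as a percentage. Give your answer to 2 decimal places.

Using m = M/MB = 9/2.6 ≈ 3.461538. Since m = (1 + c)/(c + rr + e), the denominator satisfies c + rr + e = (1 + c)/m = (1 + 0.336) / 3.461538 ≈ 0.385956.
With c = 0.336 and rr = 0.0418, the excess reserve ratio is 0.385956 − 0.336 − 0.0418 = 0.008156.

0.82%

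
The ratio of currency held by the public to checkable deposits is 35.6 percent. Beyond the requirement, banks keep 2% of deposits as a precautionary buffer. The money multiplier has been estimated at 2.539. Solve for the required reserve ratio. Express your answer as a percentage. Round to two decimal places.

Using m = 2.539. Since m = (1 + c)/(c + rr + e), the denominator satisfies c + rr + e = (1 + c)/m = (1 + 0.356) / 2.539 ≈ 0.534069.
With c = 0.356 and e = 0.02, the required reserve ratio is 0.534069 − 0.356 − 0.02 = 0.158069.

15.81%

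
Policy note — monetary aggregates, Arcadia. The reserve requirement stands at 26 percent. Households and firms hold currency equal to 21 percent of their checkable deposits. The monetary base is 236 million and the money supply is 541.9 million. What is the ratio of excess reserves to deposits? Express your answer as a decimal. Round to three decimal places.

0.057

Using m = M/MB = 541.9/236 ≈ 2.296186. Since m = (1 + c)/(c + rr + e), the denominator satisfies c + rr + e = (1 + c)/m = (1 + 0.21) / 2.296186 ≈ 0.526961.
With c = 0.21 and rr = 0.26, the ratio of excess reserves to deposits is 0.526961 − 0.21 − 0.26 = 0.056961.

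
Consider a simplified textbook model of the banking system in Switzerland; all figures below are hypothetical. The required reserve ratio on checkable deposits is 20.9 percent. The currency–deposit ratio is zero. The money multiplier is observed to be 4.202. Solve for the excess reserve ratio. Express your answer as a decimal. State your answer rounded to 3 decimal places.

0.029

Using m = 4.202. Since m = (1 + c)/(c + rr + e), the denominator satisfies c + rr + e = (1 + c)/m = (1 + 0) / 4.202 ≈ 0.237982.
With c = 0 and rr = 0.209, the excess reserve ratio is 0.237982 − 0 − 0.209 = 0.028982.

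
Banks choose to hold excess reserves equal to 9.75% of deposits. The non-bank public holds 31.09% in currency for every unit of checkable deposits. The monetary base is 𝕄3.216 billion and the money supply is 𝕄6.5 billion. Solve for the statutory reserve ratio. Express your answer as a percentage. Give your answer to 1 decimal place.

Using m = M/MB = 6.5/3.216 ≈ 2.021144. Since m = (1 + c)/(c + rr + e), the denominator satisfies c + rr + e = (1 + c)/m = (1 + 0.3109) / 2.021144 ≈ 0.648593.
With c = 0.3109 and e = 0.0975, the statutory reserve ratio is 0.648593 − 0.3109 − 0.0975 = 0.240193.

24.0%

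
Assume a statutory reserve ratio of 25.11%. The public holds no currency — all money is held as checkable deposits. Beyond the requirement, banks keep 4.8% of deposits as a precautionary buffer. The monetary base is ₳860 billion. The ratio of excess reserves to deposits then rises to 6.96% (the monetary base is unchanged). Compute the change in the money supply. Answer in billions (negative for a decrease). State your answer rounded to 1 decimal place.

Initially m₁ = 1 / (0.2511 + 0.048) ≈ 3.34336, so M₁ = 3.34336 × 860 = 2875.2896 billion.
After the change m₂ = 1 / (0.2511 + 0.0696) ≈ 3.11818, so M₂ = 3.11818 × 860 = 2681.6348 billion.
ΔM = M₂ − M₁ = 2681.6348 − 2875.2896 = -193.6548 billion.

-193.7 billion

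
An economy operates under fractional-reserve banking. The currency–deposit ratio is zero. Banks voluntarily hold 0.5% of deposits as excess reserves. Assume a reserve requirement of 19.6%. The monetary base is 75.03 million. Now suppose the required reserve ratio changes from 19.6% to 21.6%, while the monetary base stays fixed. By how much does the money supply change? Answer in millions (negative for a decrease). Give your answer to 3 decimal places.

-33.781 million

Initially m₁ = 1 / (0.196 + 0.005) ≈ 4.975124, so M₁ = 4.975124 × 75.03 ≈ 373.2836 million.
After the change m₂ = 1 / (0.216 + 0.005) ≈ 4.524887, so M₂ = 4.524887 × 75.03 ≈ 339.5023 million.
ΔM = M₂ − M₁ = 339.5023 − 373.2836 = -33.7813 million.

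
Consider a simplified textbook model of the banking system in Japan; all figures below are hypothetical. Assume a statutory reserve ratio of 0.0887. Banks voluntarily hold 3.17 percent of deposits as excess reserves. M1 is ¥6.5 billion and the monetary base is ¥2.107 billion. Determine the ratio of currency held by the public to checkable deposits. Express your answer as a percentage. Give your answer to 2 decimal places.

Using m = M/MB = 6.5/2.107 ≈ 3.084955. From m = (1 + c)/(c + rr + e), rearranging gives 1 + c = m·(c + rr + e), so c·(1 − m) = m·(rr + e) − 1.
Hence c = [m·(rr + e) − 1]/(1 − m) = [3.084955 × (0.0887 + 0.0317) − 1] / (1 − 3.084955) ≈ 0.301480.

30.15%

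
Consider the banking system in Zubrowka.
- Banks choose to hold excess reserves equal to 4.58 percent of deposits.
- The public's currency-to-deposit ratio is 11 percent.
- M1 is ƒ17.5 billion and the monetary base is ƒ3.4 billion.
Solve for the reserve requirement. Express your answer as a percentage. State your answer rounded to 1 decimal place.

Using m = M/MB = 17.5/3.4 ≈ 5.147059. Since m = (1 + c)/(c + rr + e), the denominator satisfies c + rr + e = (1 + c)/m = (1 + 0.11) / 5.147059 ≈ 0.215657.
With c = 0.11 and e = 0.0458, the reserve requirement is 0.215657 − 0.11 − 0.0458 = 0.059857.

6.0%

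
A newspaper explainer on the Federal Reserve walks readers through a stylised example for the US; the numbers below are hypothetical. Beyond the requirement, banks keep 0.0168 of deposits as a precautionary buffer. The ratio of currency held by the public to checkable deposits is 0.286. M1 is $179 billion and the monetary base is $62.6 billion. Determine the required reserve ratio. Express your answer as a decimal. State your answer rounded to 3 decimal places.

Using m = M/MB = 179/62.6 ≈ 2.859425. Since m = (1 + c)/(c + rr + e), the denominator satisfies c + rr + e = (1 + c)/m = (1 + 0.286) / 2.859425 ≈ 0.449741.
With c = 0.286 and e = 0.0168, the required reserve ratio is 0.449741 − 0.286 − 0.0168 = 0.146941.

0.147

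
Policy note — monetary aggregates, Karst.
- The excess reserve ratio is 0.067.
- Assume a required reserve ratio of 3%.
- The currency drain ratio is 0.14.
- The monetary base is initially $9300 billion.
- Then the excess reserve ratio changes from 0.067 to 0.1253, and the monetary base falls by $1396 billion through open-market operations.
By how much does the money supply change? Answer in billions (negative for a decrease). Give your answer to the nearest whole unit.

-14221 billion

Before: m₁ = (1 + 0.14) / (0.03 + 0.067 + 0.14) ≈ 4.81013, MB₁ = 9300, so M₁ = 4.81013 × 9300 = 44734.209 billion.
After: m₂ = (1 + 0.14) / (0.03 + 0.1253 + 0.14) ≈ 3.86048, MB₂ = 9300 − 1396 = 7904, so M₂ = 3.86048 × 7904 ≈ 30513.2339 billion.
ΔM = M₂ − M₁ = 30513.2339 − 44734.209 = -14220.9751 billion.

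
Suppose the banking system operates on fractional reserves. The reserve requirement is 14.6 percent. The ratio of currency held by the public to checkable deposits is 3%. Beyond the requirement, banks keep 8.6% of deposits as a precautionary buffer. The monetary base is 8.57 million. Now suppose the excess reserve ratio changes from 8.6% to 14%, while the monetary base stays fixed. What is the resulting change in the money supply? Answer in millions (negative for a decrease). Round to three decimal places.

-5.757 million

Initially m₁ = (1 + 0.03) / (0.146 + 0.086 + 0.03) ≈ 3.93130, so M₁ = 3.93130 × 8.57 ≈ 33.6912 million.
After the change m₂ = (1 + 0.03) / (0.146 + 0.14 + 0.03) ≈ 3.25949, so M₂ = 3.25949 × 8.57 ≈ 27.9338 million.
ΔM = M₂ − M₁ = 27.9338 − 33.6912 = -5.7574 million.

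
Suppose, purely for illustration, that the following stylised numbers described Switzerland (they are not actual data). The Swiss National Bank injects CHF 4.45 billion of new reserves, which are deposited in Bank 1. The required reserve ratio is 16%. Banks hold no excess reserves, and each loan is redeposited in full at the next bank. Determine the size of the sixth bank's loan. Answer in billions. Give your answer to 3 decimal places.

Each bank lends a fraction (1 − rr) = 0.8400 of the deposit it receives, so Bank 6 receives 4.45·0.8400^5 and lends 4.45·0.8400^6 ≈ 1.5633 billion.

CHF 1.563 billion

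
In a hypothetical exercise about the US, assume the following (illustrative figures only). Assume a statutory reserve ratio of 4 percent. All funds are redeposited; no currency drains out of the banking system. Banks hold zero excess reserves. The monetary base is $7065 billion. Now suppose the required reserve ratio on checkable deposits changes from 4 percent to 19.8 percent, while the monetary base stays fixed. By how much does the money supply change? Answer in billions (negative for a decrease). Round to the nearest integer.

-140943 billion

Initially m₁ = 1 / (0.04) = 25, so M₁ = 25 × 7065 = 176625 billion.
After the change m₂ = 1 / (0.198) ≈ 5.05051, so M₂ = 5.05051 × 7065 ≈ 35681.8532 billion.
ΔM = M₂ − M₁ = 35681.8532 − 176625 = -140943.1468 billion.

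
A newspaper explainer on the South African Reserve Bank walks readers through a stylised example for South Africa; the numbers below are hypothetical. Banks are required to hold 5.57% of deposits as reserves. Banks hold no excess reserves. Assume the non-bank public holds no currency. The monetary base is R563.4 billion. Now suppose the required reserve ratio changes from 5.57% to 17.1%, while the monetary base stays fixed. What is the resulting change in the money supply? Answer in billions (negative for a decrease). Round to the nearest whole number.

Initially m₁ = 1 / (0.0557) ≈ 17.9533, so M₁ = 17.9533 × 563.4 ≈ 10114.8892 billion.
After the change m₂ = 1 / (0.171) ≈ 5.8480, so M₂ = 5.8480 × 563.4 = 3294.7632 billion.
ΔM = M₂ − M₁ = 3294.7632 − 10114.8892 = -6820.126 billion.

-6820 billion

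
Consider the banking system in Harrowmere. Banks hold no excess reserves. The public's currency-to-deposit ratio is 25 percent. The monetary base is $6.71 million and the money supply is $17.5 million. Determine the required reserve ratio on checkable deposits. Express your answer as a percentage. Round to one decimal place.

Using m = M/MB = 17.5/6.71 ≈ 2.608048. Since m = (1 + c)/(c + rr + e), the denominator satisfies c + rr + e = (1 + c)/m = (1 + 0.25) / 2.608048 ≈ 0.479286.
With c = 0.25 and e = 0, the required reserve ratio on checkable deposits is 0.479286 − 0.25 − 0 = 0.229286.

22.9%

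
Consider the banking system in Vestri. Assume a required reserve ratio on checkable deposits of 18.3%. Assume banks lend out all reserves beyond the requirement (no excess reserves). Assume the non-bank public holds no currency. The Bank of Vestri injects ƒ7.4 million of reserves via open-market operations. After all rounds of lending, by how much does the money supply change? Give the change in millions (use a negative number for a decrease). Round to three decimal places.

ƒ40.437 million

The simple money multiplier is m = 1/rr = 1/0.183 ≈ 5.46448.
An open-market purchase increases the monetary base by 7.4 million, so ΔM = m × ΔMB = 5.46448 × 7.4 ≈ 40.4372 million.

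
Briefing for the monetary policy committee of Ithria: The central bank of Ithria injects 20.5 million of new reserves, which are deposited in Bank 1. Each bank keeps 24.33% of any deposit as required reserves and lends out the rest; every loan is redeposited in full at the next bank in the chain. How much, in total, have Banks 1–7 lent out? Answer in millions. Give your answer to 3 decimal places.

54.701 million

Bank i lends (1 − rr)^i of the original deposit: Bank 1 lends 20.5·0.7567 ≈ 15.5124, Bank 2 lends 20.5·0.7567² ≈ 11.7382, and so on.
Summing a geometric series: total = 20.5·[0.7567·(1 − 0.7567^7) / (1 − 0.7567)] ≈ 54.7008 million.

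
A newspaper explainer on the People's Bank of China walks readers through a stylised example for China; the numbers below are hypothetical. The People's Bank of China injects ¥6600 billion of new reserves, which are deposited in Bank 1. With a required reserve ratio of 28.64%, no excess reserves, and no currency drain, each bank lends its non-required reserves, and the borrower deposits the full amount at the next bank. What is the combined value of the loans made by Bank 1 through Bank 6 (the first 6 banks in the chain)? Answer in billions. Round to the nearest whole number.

¥14273 billion

Bank i lends (1 − rr)^i of the original deposit: Bank 1 lends 6600·0.7136 = 4709.7600, Bank 2 lends 6600·0.7136² ≈ 3360.8847, and so on.
Summing a geometric series: total = 6600·[0.7136·(1 − 0.7136^6) / (1 − 0.7136)] ≈ 14273.2178 billion.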